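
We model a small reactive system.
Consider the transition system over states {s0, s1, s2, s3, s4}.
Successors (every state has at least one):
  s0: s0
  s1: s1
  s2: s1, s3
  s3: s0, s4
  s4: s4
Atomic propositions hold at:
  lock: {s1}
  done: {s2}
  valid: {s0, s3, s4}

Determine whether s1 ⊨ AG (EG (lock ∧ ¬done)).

Yes

Sat(¬done) = {s0, s1, s3, s4}
Sat(lock ∧ ¬done) = {s1}
EG (lock ∧ ¬done): greatest fixpoint, start Z0 = {s1}, keep only states in Sat with some successor in Z. Already a fixed point.
Sat(EG (lock ∧ ¬done)) = {s1}
AG (EG (lock ∧ ¬done)): greatest fixpoint, start Z0 = {s1}, keep only states in Sat with every successor in Z. Already a fixed point.
Sat(AG (EG (lock ∧ ¬done))) = {s1}
s1 ∈ Sat(AG (EG (lock ∧ ¬done))) = {s1}, so the formula holds at s1.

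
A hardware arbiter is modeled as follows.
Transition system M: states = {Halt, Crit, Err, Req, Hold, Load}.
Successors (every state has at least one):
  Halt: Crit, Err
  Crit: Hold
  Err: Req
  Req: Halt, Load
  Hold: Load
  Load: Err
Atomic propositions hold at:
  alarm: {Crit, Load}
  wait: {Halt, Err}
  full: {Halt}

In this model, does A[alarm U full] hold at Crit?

A[alarm U full]: least fixpoint, start Z0 = Sat(full) = {Halt}, add states in Sat(alarm) with every successor in Z. Already a fixed point.
Sat(A[alarm U full]) = {Halt}
Crit ∉ Sat(A[alarm U full]) = {Halt}, so the formula does not hold at Crit.

No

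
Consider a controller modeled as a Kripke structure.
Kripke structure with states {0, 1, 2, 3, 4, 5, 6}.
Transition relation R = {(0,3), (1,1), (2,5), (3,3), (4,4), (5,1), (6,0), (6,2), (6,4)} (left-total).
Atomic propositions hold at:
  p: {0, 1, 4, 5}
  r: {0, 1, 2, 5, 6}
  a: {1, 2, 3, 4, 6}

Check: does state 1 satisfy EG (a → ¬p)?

Sat(¬p) = {2, 3, 6}
Sat(a → ¬p) = {0, 2, 3, 5, 6}
EG (a → ¬p): greatest fixpoint, start Z0 = {0, 2, 3, 5, 6}, keep only states in Sat with some successor in Z. Z1 = {0, 2, 3, 6}; Z2 = {0, 3, 6}; fixed.
Sat(EG (a → ¬p)) = {0, 3, 6}
1 ∉ Sat(EG (a → ¬p)) = {0, 3, 6}, so the formula does not hold at 1.

No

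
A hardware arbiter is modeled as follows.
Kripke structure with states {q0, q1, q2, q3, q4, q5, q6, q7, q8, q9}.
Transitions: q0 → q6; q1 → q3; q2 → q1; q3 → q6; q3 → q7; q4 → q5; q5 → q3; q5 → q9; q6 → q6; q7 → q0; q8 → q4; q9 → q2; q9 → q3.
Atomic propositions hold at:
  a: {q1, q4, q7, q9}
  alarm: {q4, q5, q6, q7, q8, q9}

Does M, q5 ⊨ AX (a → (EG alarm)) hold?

EG alarm: greatest fixpoint, start Z0 = {q4, q5, q6, q7, q8, q9}, keep only states in Sat with some successor in Z. Z1 = {q4, q5, q6, q8}; Z2 = {q4, q6, q8}; Z3 = {q6, q8}; Z4 = {q6}; fixed.
Sat(EG alarm) = {q6}
Sat(a → (EG alarm)) = {q0, q2, q3, q5, q6, q8}
Sat(AX (a → (EG alarm))) = {s : every successor in {q0, q2, q3, q5, q6, q8}} = {q0, q1, q4, q6, q7, q9}
q5 ∉ Sat(AX (a → (EG alarm))) = {q0, q1, q4, q6, q7, q9}, so the formula does not hold at q5.

No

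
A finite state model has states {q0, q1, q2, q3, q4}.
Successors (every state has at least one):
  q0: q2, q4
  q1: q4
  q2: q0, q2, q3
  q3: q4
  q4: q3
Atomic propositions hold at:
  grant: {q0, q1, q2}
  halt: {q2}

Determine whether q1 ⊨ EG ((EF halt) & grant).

No

EF halt: least fixpoint, start Z0 = {q2}, add states with some successor in Z. Z1 = {q0, q2}; fixed.
Sat(EF halt) = {q0, q2}
Sat((EF halt) & grant) = {q0, q2}
EG ((EF halt) & grant): greatest fixpoint, start Z0 = {q0, q2}, keep only states in Sat with some successor in Z. Already a fixed point.
Sat(EG ((EF halt) & grant)) = {q0, q2}
q1 ∉ Sat(EG ((EF halt) & grant)) = {q0, q2}, so the formula does not hold at q1.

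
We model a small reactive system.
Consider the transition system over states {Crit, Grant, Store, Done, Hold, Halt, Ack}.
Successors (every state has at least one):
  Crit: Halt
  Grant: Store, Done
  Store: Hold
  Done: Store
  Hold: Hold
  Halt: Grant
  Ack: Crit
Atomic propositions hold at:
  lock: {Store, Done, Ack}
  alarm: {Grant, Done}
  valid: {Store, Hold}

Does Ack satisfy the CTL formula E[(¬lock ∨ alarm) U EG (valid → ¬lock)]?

Sat(¬lock) = {Crit, Grant, Hold, Halt}
Sat(¬lock ∨ alarm) = {Crit, Grant, Done, Hold, Halt}
Sat(valid → ¬lock) = {Crit, Grant, Done, Hold, Halt, Ack}
EG (valid → ¬lock): greatest fixpoint, start Z0 = {Crit, Grant, Done, Hold, Halt, Ack}, keep only states in Sat with some successor in Z. Z1 = {Crit, Grant, Hold, Halt, Ack}; Z2 = {Crit, Hold, Halt, Ack}; Z3 = {Crit, Hold, Ack}; Z4 = {Hold, Ack}; Z5 = {Hold}; fixed.
Sat(EG (valid → ¬lock)) = {Hold}
E[(¬lock ∨ alarm) U EG (valid → ¬lock)]: least fixpoint, start Z0 = Sat(EG (valid → ¬lock)) = {Hold}, add states in Sat(¬lock ∨ alarm) with some successor in Z. Already a fixed point.
Sat(E[(¬lock ∨ alarm) U EG (valid → ¬lock)]) = {Hold}
Ack ∉ Sat(E[(¬lock ∨ alarm) U EG (valid → ¬lock)]) = {Hold}, so the formula does not hold at Ack.

No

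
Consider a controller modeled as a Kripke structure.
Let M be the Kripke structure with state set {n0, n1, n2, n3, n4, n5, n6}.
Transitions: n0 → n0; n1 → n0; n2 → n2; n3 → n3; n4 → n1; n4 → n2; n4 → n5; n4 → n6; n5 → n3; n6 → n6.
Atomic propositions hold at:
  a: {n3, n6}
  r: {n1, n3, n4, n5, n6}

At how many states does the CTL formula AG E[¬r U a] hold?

Sat(¬r) = {n0, n2}
E[¬r U a]: least fixpoint, start Z0 = Sat(a) = {n3, n6}, add states in Sat(¬r) with some successor in Z. Already a fixed point.
Sat(E[¬r U a]) = {n3, n6}
AG E[¬r U a]: greatest fixpoint, start Z0 = {n3, n6}, keep only states in Sat with every successor in Z. Already a fixed point.
Sat(AG E[¬r U a]) = {n3, n6}
|Sat(AG E[¬r U a])| = |{n3, n6}| = 2.

2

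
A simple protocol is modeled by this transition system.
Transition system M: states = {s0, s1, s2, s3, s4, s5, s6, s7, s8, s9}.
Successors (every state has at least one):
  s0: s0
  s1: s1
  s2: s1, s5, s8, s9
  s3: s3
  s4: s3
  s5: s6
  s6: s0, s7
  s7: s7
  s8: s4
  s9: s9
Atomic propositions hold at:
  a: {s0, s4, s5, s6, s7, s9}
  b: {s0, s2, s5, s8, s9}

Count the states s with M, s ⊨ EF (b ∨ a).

8

Sat(b ∨ a) = {s0, s2, s4, s5, s6, s7, s8, s9}
EF (b ∨ a): least fixpoint, start Z0 = {s0, s2, s4, s5, s6, s7, s8, s9}, add states with some successor in Z. Already a fixed point.
Sat(EF (b ∨ a)) = {s0, s2, s4, s5, s6, s7, s8, s9}
|Sat(EF (b ∨ a))| = |{s0, s2, s4, s5, s6, s7, s8, s9}| = 8.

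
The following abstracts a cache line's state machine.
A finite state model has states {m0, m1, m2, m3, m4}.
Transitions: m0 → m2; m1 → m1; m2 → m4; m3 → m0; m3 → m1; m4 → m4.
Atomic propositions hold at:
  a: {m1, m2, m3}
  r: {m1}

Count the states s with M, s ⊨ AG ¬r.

Sat(¬r) = {m0, m2, m3, m4}
AG ¬r: greatest fixpoint, start Z0 = {m0, m2, m3, m4}, keep only states in Sat with every successor in Z. Z1 = {m0, m2, m4}; fixed.
Sat(AG ¬r) = {m0, m2, m4}
|Sat(AG ¬r)| = |{m0, m2, m4}| = 3.

3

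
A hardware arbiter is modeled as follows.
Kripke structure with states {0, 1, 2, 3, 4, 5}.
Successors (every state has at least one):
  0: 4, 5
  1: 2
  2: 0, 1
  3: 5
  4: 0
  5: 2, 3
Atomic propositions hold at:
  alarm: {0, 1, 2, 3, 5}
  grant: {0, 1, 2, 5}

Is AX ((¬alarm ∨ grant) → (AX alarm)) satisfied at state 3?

Sat(¬alarm) = {4}
Sat(¬alarm ∨ grant) = {0, 1, 2, 4, 5}
Sat(AX alarm) = {s : every successor in {0, 1, 2, 3, 5}} = {1, 2, 3, 4, 5}
Sat((¬alarm ∨ grant) → (AX alarm)) = {1, 2, 3, 4, 5}
Sat(AX ((¬alarm ∨ grant) → (AX alarm))) = {s : every successor in {1, 2, 3, 4, 5}} = {0, 1, 3, 5}
3 ∈ Sat(AX ((¬alarm ∨ grant) → (AX alarm))) = {0, 1, 3, 5}, so the formula holds at 3.

Yes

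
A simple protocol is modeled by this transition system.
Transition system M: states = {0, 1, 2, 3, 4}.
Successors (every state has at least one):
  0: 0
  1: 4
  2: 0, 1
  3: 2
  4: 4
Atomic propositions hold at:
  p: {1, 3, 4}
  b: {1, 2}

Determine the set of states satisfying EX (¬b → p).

{1, 2, 3, 4}

Sat(¬b) = {0, 3, 4}
Sat(¬b → p) = {1, 2, 3, 4}
Sat(EX (¬b → p)) = {s : some successor in {1, 2, 3, 4}} = {1, 2, 3, 4}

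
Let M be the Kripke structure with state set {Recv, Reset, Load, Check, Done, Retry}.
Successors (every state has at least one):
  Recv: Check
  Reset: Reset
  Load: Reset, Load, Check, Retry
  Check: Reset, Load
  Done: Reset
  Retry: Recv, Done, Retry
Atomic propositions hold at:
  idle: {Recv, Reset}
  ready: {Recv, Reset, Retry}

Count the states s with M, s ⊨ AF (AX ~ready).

Sat(~ready) = {Load, Check, Done}
Sat(AX ~ready) = {s : every successor in {Load, Check, Done}} = {Recv}
AF (AX ~ready): least fixpoint, start Z0 = {Recv}, add states with every successor in Z. Already a fixed point.
Sat(AF (AX ~ready)) = {Recv}
|Sat(AF (AX ~ready))| = |{Recv}| = 1.

1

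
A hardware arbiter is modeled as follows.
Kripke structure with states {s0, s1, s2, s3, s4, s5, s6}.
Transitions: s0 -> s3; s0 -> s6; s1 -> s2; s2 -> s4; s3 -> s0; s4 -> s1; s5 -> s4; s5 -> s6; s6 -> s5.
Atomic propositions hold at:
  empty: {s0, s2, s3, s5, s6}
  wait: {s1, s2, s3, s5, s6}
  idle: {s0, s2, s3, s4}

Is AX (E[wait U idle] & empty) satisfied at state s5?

E[wait U idle]: least fixpoint, start Z0 = Sat(idle) = {s0, s2, s3, s4}, add states in Sat(wait) with some successor in Z. Z1 = {s0, s1, s2, s3, s4, s5}; Z2 = {s0, s1, s2, s3, s4, s5, s6}; fixed.
Sat(E[wait U idle]) = {s0, s1, s2, s3, s4, s5, s6}
Sat(E[wait U idle] & empty) = {s0, s2, s3, s5, s6}
Sat(AX (E[wait U idle] & empty)) = {s : every successor in {s0, s2, s3, s5, s6}} = {s0, s1, s3, s6}
s5 ∉ Sat(AX (E[wait U idle] & empty)) = {s0, s1, s3, s6}, so the formula does not hold at s5.

No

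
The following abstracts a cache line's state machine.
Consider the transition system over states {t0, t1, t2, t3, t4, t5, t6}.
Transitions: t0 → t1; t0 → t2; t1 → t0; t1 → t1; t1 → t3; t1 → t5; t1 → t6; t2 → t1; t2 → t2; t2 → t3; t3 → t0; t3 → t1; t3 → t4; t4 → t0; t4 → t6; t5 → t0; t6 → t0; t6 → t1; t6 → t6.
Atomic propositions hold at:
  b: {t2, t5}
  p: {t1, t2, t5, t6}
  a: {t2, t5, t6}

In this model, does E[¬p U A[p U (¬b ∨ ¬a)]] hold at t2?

Sat(¬p) = {t0, t3, t4}
Sat(¬b) = {t0, t1, t3, t4, t6}
Sat(¬a) = {t0, t1, t3, t4}
Sat(¬b ∨ ¬a) = {t0, t1, t3, t4, t6}
A[p U (¬b ∨ ¬a)]: least fixpoint, start Z0 = Sat((¬b ∨ ¬a)) = {t0, t1, t3, t4, t6}, add states in Sat(p) with every successor in Z. Z1 = {t0, t1, t3, t4, t5, t6}; fixed.
Sat(A[p U (¬b ∨ ¬a)]) = {t0, t1, t3, t4, t5, t6}
E[¬p U A[p U (¬b ∨ ¬a)]]: least fixpoint, start Z0 = Sat(A[p U (¬b ∨ ¬a)]) = {t0, t1, t3, t4, t5, t6}, add states in Sat(¬p) with some successor in Z. Already a fixed point.
Sat(E[¬p U A[p U (¬b ∨ ¬a)]]) = {t0, t1, t3, t4, t5, t6}
t2 ∉ Sat(E[¬p U A[p U (¬b ∨ ¬a)]]) = {t0, t1, t3, t4, t5, t6}, so the formula does not hold at t2.

No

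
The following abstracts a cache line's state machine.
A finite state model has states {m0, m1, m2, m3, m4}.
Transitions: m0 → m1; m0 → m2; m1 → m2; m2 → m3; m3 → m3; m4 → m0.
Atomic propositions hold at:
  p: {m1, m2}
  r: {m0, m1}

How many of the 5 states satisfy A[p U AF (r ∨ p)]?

4

Sat(r ∨ p) = {m0, m1, m2}
AF (r ∨ p): least fixpoint, start Z0 = {m0, m1, m2}, add states with every successor in Z. Z1 = {m0, m1, m2, m4}; fixed.
Sat(AF (r ∨ p)) = {m0, m1, m2, m4}
A[p U AF (r ∨ p)]: least fixpoint, start Z0 = Sat(AF (r ∨ p)) = {m0, m1, m2, m4}, add states in Sat(p) with every successor in Z. Already a fixed point.
Sat(A[p U AF (r ∨ p)]) = {m0, m1, m2, m4}
|Sat(A[p U AF (r ∨ p)])| = |{m0, m1, m2, m4}| = 4.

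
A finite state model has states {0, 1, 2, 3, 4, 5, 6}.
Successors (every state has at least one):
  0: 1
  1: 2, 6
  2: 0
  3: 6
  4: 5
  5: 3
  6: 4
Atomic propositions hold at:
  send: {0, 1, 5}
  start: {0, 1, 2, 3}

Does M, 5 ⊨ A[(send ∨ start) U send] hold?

Yes

Sat(send ∨ start) = {0, 1, 2, 3, 5}
A[(send ∨ start) U send]: least fixpoint, start Z0 = Sat(send) = {0, 1, 5}, add states in Sat(send ∨ start) with every successor in Z. Z1 = {0, 1, 2, 5}; fixed.
Sat(A[(send ∨ start) U send]) = {0, 1, 2, 5}
5 ∈ Sat(A[(send ∨ start) U send]) = {0, 1, 2, 5}, so the formula holds at 5.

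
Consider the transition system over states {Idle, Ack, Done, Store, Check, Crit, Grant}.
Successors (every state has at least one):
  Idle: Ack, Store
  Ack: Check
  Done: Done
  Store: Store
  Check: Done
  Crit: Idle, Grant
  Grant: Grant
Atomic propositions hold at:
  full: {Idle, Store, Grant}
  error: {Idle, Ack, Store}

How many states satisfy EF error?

4

EF error: least fixpoint, start Z0 = {Idle, Ack, Store}, add states with some successor in Z. Z1 = {Idle, Ack, Store, Crit}; fixed.
Sat(EF error) = {Idle, Ack, Store, Crit}
|Sat(EF error)| = |{Idle, Ack, Store, Crit}| = 4.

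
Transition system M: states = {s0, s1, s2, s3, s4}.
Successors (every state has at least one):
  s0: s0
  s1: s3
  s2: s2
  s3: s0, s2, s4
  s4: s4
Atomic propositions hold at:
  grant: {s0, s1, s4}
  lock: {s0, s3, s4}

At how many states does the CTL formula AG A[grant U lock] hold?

A[grant U lock]: least fixpoint, start Z0 = Sat(lock) = {s0, s3, s4}, add states in Sat(grant) with every successor in Z. Z1 = {s0, s1, s3, s4}; fixed.
Sat(A[grant U lock]) = {s0, s1, s3, s4}
AG A[grant U lock]: greatest fixpoint, start Z0 = {s0, s1, s3, s4}, keep only states in Sat with every successor in Z. Z1 = {s0, s1, s4}; Z2 = {s0, s4}; fixed.
Sat(AG A[grant U lock]) = {s0, s4}
|Sat(AG A[grant U lock])| = |{s0, s4}| = 2.

2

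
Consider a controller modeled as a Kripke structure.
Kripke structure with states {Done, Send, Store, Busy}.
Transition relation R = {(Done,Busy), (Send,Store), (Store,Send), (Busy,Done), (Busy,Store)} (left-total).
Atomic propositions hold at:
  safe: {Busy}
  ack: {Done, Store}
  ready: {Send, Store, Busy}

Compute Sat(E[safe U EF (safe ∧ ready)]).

Sat(safe ∧ ready) = {Busy}
EF (safe ∧ ready): least fixpoint, start Z0 = {Busy}, add states with some successor in Z. Z1 = {Done, Busy}; fixed.
Sat(EF (safe ∧ ready)) = {Done, Busy}
E[safe U EF (safe ∧ ready)]: least fixpoint, start Z0 = Sat(EF (safe ∧ ready)) = {Done, Busy}, add states in Sat(safe) with some successor in Z. Already a fixed point.
Sat(E[safe U EF (safe ∧ ready)]) = {Done, Busy}

{Done, Busy}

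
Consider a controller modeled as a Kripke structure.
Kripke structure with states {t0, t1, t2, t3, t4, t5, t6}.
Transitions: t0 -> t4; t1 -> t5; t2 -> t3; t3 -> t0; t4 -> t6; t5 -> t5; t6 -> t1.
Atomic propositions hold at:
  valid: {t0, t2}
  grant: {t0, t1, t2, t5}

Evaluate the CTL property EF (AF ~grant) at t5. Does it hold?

Sat(~grant) = {t3, t4, t6}
AF ~grant: least fixpoint, start Z0 = {t3, t4, t6}, add states with every successor in Z. Z1 = {t0, t2, t3, t4, t6}; fixed.
Sat(AF ~grant) = {t0, t2, t3, t4, t6}
EF (AF ~grant): least fixpoint, start Z0 = {t0, t2, t3, t4, t6}, add states with some successor in Z. Already a fixed point.
Sat(EF (AF ~grant)) = {t0, t2, t3, t4, t6}
t5 ∉ Sat(EF (AF ~grant)) = {t0, t2, t3, t4, t6}, so the formula does not hold at t5.

No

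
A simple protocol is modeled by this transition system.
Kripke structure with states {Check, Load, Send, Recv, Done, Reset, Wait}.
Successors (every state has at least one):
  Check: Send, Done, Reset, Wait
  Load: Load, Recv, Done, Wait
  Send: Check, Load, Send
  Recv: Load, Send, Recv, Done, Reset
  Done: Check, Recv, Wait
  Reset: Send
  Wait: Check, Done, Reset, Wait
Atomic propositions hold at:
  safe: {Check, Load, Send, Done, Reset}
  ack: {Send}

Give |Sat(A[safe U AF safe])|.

5

AF safe: least fixpoint, start Z0 = {Check, Load, Send, Done, Reset}, add states with every successor in Z. Already a fixed point.
Sat(AF safe) = {Check, Load, Send, Done, Reset}
A[safe U AF safe]: least fixpoint, start Z0 = Sat(AF safe) = {Check, Load, Send, Done, Reset}, add states in Sat(safe) with every successor in Z. Already a fixed point.
Sat(A[safe U AF safe]) = {Check, Load, Send, Done, Reset}
|Sat(A[safe U AF safe])| = |{Check, Load, Send, Done, Reset}| = 5.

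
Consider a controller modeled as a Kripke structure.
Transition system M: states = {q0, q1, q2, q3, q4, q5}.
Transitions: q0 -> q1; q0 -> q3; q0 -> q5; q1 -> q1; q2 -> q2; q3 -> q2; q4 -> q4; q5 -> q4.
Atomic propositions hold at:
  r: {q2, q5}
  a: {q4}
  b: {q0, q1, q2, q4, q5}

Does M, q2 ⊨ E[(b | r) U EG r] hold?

Yes

Sat(b | r) = {q0, q1, q2, q4, q5}
EG r: greatest fixpoint, start Z0 = {q2, q5}, keep only states in Sat with some successor in Z. Z1 = {q2}; fixed.
Sat(EG r) = {q2}
E[(b | r) U EG r]: least fixpoint, start Z0 = Sat(EG r) = {q2}, add states in Sat(b | r) with some successor in Z. Already a fixed point.
Sat(E[(b | r) U EG r]) = {q2}
q2 ∈ Sat(E[(b | r) U EG r]) = {q2}, so the formula holds at q2.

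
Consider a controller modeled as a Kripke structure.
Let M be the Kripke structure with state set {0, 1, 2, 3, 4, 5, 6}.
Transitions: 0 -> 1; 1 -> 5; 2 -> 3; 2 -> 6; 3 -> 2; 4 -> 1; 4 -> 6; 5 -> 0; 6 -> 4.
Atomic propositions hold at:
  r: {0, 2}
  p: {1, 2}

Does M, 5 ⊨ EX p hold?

No

Sat(EX p) = {s : some successor in {1, 2}} = {0, 3, 4}
5 ∉ Sat(EX p) = {0, 3, 4}, so the formula does not hold at 5.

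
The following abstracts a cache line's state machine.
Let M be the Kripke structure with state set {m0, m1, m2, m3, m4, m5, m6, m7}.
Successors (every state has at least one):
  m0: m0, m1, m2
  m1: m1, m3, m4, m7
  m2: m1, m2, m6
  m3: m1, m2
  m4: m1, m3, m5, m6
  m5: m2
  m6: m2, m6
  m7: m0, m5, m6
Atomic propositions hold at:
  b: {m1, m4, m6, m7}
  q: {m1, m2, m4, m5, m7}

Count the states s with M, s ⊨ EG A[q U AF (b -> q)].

7

Sat(b -> q) = {m0, m1, m2, m3, m4, m5, m7}
AF (b -> q): least fixpoint, start Z0 = {m0, m1, m2, m3, m4, m5, m7}, add states with every successor in Z. Already a fixed point.
Sat(AF (b -> q)) = {m0, m1, m2, m3, m4, m5, m7}
A[q U AF (b -> q)]: least fixpoint, start Z0 = Sat(AF (b -> q)) = {m0, m1, m2, m3, m4, m5, m7}, add states in Sat(q) with every successor in Z. Already a fixed point.
Sat(A[q U AF (b -> q)]) = {m0, m1, m2, m3, m4, m5, m7}
EG A[q U AF (b -> q)]: greatest fixpoint, start Z0 = {m0, m1, m2, m3, m4, m5, m7}, keep only states in Sat with some successor in Z. Already a fixed point.
Sat(EG A[q U AF (b -> q)]) = {m0, m1, m2, m3, m4, m5, m7}
|Sat(EG A[q U AF (b -> q)])| = |{m0, m1, m2, m3, m4, m5, m7}| = 7.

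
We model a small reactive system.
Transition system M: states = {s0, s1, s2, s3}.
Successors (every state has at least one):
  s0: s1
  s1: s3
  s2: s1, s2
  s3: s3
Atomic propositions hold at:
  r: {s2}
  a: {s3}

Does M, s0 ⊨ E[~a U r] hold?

Sat(~a) = {s0, s1, s2}
E[~a U r]: least fixpoint, start Z0 = Sat(r) = {s2}, add states in Sat(~a) with some successor in Z. Already a fixed point.
Sat(E[~a U r]) = {s2}
s0 ∉ Sat(E[~a U r]) = {s2}, so the formula does not hold at s0.

No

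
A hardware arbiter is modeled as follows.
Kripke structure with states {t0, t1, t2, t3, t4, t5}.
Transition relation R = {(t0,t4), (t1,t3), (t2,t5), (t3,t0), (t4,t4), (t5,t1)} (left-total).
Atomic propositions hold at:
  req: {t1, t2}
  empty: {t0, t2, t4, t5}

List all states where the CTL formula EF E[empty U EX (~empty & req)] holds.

{t2, t5}

Sat(~empty) = {t1, t3}
Sat(~empty & req) = {t1}
Sat(EX (~empty & req)) = {s : some successor in {t1}} = {t5}
E[empty U EX (~empty & req)]: least fixpoint, start Z0 = Sat(EX (~empty & req)) = {t5}, add states in Sat(empty) with some successor in Z. Z1 = {t2, t5}; fixed.
Sat(E[empty U EX (~empty & req)]) = {t2, t5}
EF E[empty U EX (~empty & req)]: least fixpoint, start Z0 = {t2, t5}, add states with some successor in Z. Already a fixed point.
Sat(EF E[empty U EX (~empty & req)]) = {t2, t5}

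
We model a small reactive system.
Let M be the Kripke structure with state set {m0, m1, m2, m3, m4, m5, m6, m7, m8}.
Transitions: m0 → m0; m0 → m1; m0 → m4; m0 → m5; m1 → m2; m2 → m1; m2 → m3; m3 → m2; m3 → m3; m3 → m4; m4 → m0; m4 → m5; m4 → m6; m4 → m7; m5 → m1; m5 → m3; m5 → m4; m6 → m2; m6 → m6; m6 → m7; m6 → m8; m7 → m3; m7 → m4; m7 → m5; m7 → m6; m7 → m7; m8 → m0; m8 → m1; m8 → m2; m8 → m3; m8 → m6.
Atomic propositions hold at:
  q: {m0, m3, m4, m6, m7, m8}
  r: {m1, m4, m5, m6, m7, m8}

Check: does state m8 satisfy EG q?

EG q: greatest fixpoint, start Z0 = {m0, m3, m4, m6, m7, m8}, keep only states in Sat with some successor in Z. Already a fixed point.
Sat(EG q) = {m0, m3, m4, m6, m7, m8}
m8 ∈ Sat(EG q) = {m0, m3, m4, m6, m7, m8}, so the formula holds at m8.

Yes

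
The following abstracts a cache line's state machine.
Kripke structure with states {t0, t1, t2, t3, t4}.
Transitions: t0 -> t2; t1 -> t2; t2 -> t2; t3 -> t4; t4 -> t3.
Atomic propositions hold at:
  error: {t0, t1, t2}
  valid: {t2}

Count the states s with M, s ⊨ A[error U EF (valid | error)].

Sat(valid | error) = {t0, t1, t2}
EF (valid | error): least fixpoint, start Z0 = {t0, t1, t2}, add states with some successor in Z. Already a fixed point.
Sat(EF (valid | error)) = {t0, t1, t2}
A[error U EF (valid | error)]: least fixpoint, start Z0 = Sat(EF (valid | error)) = {t0, t1, t2}, add states in Sat(error) with every successor in Z. Already a fixed point.
Sat(A[error U EF (valid | error)]) = {t0, t1, t2}
|Sat(A[error U EF (valid | error)])| = |{t0, t1, t2}| = 3.

3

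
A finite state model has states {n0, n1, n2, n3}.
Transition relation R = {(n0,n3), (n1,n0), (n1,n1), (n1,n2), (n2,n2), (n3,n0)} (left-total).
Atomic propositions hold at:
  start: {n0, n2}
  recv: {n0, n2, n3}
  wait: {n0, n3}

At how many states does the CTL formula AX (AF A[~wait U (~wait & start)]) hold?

Sat(~wait) = {n1, n2}
Sat(~wait & start) = {n2}
A[~wait U (~wait & start)]: least fixpoint, start Z0 = Sat((~wait & start)) = {n2}, add states in Sat(~wait) with every successor in Z. Already a fixed point.
Sat(A[~wait U (~wait & start)]) = {n2}
AF A[~wait U (~wait & start)]: least fixpoint, start Z0 = {n2}, add states with every successor in Z. Already a fixed point.
Sat(AF A[~wait U (~wait & start)]) = {n2}
Sat(AX (AF A[~wait U (~wait & start)])) = {s : every successor in {n2}} = {n2}
|Sat(AX (AF A[~wait U (~wait & start)]))| = |{n2}| = 1.

1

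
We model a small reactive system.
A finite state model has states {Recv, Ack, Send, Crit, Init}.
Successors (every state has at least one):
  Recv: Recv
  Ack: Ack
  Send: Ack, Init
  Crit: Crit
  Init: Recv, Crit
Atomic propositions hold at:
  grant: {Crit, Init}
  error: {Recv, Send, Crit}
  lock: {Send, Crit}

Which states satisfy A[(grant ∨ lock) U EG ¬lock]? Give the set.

Sat(grant ∨ lock) = {Send, Crit, Init}
Sat(¬lock) = {Recv, Ack, Init}
EG ¬lock: greatest fixpoint, start Z0 = {Recv, Ack, Init}, keep only states in Sat with some successor in Z. Already a fixed point.
Sat(EG ¬lock) = {Recv, Ack, Init}
A[(grant ∨ lock) U EG ¬lock]: least fixpoint, start Z0 = Sat(EG ¬lock) = {Recv, Ack, Init}, add states in Sat(grant ∨ lock) with every successor in Z. Z1 = {Recv, Ack, Send, Init}; fixed.
Sat(A[(grant ∨ lock) U EG ¬lock]) = {Recv, Ack, Send, Init}

{Recv, Ack, Send, Init}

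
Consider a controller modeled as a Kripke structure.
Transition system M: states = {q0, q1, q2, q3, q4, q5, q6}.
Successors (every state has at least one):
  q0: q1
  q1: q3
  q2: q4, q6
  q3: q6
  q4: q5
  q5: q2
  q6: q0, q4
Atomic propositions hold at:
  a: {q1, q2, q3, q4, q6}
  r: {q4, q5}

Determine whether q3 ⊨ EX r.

Sat(EX r) = {s : some successor in {q4, q5}} = {q2, q4, q6}
q3 ∉ Sat(EX r) = {q2, q4, q6}, so the formula does not hold at q3.

No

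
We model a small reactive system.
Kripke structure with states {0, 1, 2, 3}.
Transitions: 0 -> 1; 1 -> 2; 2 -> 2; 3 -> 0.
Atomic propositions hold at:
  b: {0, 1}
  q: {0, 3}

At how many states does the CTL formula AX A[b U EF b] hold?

2

EF b: least fixpoint, start Z0 = {0, 1}, add states with some successor in Z. Z1 = {0, 1, 3}; fixed.
Sat(EF b) = {0, 1, 3}
A[b U EF b]: least fixpoint, start Z0 = Sat(EF b) = {0, 1, 3}, add states in Sat(b) with every successor in Z. Already a fixed point.
Sat(A[b U EF b]) = {0, 1, 3}
Sat(AX A[b U EF b]) = {s : every successor in {0, 1, 3}} = {0, 3}
|Sat(AX A[b U EF b])| = |{0, 3}| = 2.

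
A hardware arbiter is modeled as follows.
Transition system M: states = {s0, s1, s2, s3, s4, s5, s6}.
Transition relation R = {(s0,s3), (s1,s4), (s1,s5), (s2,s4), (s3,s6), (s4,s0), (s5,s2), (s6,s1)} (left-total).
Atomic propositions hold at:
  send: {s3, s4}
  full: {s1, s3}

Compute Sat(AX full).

Sat(AX full) = {s : every successor in {s1, s3}} = {s0, s6}

{s0, s6}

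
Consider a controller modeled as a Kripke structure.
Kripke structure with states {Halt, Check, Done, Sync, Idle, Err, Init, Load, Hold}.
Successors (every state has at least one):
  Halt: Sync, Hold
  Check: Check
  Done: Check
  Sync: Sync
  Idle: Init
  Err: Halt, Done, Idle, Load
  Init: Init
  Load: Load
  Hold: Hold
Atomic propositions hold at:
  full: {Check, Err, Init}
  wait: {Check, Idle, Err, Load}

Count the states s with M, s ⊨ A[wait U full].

4

A[wait U full]: least fixpoint, start Z0 = Sat(full) = {Check, Err, Init}, add states in Sat(wait) with every successor in Z. Z1 = {Check, Idle, Err, Init}; fixed.
Sat(A[wait U full]) = {Check, Idle, Err, Init}
|Sat(A[wait U full])| = |{Check, Idle, Err, Init}| = 4.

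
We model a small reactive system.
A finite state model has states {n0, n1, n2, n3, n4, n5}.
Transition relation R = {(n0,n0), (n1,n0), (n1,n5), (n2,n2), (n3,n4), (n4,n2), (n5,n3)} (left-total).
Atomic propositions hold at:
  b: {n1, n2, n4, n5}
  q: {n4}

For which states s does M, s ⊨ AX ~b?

{n0, n5}

Sat(~b) = {n0, n3}
Sat(AX ~b) = {s : every successor in {n0, n3}} = {n0, n5}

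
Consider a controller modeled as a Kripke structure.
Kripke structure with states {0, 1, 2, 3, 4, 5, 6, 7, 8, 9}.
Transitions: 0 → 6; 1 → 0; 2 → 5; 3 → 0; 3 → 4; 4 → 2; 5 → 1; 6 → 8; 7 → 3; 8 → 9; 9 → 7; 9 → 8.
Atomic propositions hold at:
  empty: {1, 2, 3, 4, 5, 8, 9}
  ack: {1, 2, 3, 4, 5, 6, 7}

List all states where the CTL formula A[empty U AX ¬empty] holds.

Sat(¬empty) = {0, 6, 7}
Sat(AX ¬empty) = {s : every successor in {0, 6, 7}} = {0, 1}
A[empty U AX ¬empty]: least fixpoint, start Z0 = Sat(AX ¬empty) = {0, 1}, add states in Sat(empty) with every successor in Z. Z1 = {0, 1, 5}; Z2 = {0, 1, 2, 5}; Z3 = {0, 1, 2, 4, 5}; Z4 = {0, 1, 2, 3, 4, 5}; fixed.
Sat(A[empty U AX ¬empty]) = {0, 1, 2, 3, 4, 5}

{0, 1, 2, 3, 4, 5}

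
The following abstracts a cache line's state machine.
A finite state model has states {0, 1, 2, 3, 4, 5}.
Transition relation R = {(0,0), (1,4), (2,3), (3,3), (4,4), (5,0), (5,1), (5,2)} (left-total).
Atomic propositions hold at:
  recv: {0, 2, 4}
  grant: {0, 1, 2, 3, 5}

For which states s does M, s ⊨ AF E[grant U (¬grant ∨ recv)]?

Sat(¬grant) = {4}
Sat(¬grant ∨ recv) = {0, 2, 4}
E[grant U (¬grant ∨ recv)]: least fixpoint, start Z0 = Sat((¬grant ∨ recv)) = {0, 2, 4}, add states in Sat(grant) with some successor in Z. Z1 = {0, 1, 2, 4, 5}; fixed.
Sat(E[grant U (¬grant ∨ recv)]) = {0, 1, 2, 4, 5}
AF E[grant U (¬grant ∨ recv)]: least fixpoint, start Z0 = {0, 1, 2, 4, 5}, add states with every successor in Z. Already a fixed point.
Sat(AF E[grant U (¬grant ∨ recv)]) = {0, 1, 2, 4, 5}

{0, 1, 2, 4, 5}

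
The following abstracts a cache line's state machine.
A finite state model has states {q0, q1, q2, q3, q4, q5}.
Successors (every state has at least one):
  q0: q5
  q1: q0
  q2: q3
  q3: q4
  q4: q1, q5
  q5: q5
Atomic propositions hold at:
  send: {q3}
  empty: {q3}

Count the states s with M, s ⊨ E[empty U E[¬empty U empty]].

2

Sat(¬empty) = {q0, q1, q2, q4, q5}
E[¬empty U empty]: least fixpoint, start Z0 = Sat(empty) = {q3}, add states in Sat(¬empty) with some successor in Z. Z1 = {q2, q3}; fixed.
Sat(E[¬empty U empty]) = {q2, q3}
E[empty U E[¬empty U empty]]: least fixpoint, start Z0 = Sat(E[¬empty U empty]) = {q2, q3}, add states in Sat(empty) with some successor in Z. Already a fixed point.
Sat(E[empty U E[¬empty U empty]]) = {q2, q3}
|Sat(E[empty U E[¬empty U empty]])| = |{q2, q3}| = 2.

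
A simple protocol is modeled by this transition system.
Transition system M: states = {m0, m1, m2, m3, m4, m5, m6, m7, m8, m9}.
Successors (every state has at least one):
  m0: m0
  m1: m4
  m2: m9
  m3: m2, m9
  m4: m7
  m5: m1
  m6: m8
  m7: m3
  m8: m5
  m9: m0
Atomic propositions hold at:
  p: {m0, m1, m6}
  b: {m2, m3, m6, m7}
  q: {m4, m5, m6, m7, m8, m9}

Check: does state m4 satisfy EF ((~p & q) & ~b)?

Sat(~p) = {m2, m3, m4, m5, m7, m8, m9}
Sat(~p & q) = {m4, m5, m7, m8, m9}
Sat(~b) = {m0, m1, m4, m5, m8, m9}
Sat((~p & q) & ~b) = {m4, m5, m8, m9}
EF ((~p & q) & ~b): least fixpoint, start Z0 = {m4, m5, m8, m9}, add states with some successor in Z. Z1 = {m1, m2, m3, m4, m5, m6, m8, m9}; Z2 = {m1, m2, m3, m4, m5, m6, m7, m8, m9}; fixed.
Sat(EF ((~p & q) & ~b)) = {m1, m2, m3, m4, m5, m6, m7, m8, m9}
m4 ∈ Sat(EF ((~p & q) & ~b)) = {m1, m2, m3, m4, m5, m6, m7, m8, m9}, so the formula holds at m4.

Yes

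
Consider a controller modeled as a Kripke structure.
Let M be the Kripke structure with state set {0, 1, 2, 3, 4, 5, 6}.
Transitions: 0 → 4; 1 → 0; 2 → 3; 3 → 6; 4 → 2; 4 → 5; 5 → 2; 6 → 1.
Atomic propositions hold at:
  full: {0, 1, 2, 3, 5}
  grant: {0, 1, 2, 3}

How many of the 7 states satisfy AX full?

5

Sat(AX full) = {s : every successor in {0, 1, 2, 3, 5}} = {1, 2, 4, 5, 6}
|Sat(AX full)| = |{1, 2, 4, 5, 6}| = 5.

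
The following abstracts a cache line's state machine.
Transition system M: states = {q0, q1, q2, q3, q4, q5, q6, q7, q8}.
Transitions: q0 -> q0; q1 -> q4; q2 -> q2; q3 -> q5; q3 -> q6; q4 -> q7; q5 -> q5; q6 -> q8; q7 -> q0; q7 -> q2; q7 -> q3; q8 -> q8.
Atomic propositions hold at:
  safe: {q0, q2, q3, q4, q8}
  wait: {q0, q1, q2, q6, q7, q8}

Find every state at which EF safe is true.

EF safe: least fixpoint, start Z0 = {q0, q2, q3, q4, q8}, add states with some successor in Z. Z1 = {q0, q1, q2, q3, q4, q6, q7, q8}; fixed.
Sat(EF safe) = {q0, q1, q2, q3, q4, q6, q7, q8}

{q0, q1, q2, q3, q4, q6, q7, q8}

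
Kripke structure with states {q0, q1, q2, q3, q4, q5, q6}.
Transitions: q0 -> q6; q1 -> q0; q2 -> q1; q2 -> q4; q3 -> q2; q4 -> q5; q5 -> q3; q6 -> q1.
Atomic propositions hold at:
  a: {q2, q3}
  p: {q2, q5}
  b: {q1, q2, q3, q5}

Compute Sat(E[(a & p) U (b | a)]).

Sat(a & p) = {q2}
Sat(b | a) = {q1, q2, q3, q5}
E[(a & p) U (b | a)]: least fixpoint, start Z0 = Sat((b | a)) = {q1, q2, q3, q5}, add states in Sat(a & p) with some successor in Z. Already a fixed point.
Sat(E[(a & p) U (b | a)]) = {q1, q2, q3, q5}

{q1, q2, q3, q5}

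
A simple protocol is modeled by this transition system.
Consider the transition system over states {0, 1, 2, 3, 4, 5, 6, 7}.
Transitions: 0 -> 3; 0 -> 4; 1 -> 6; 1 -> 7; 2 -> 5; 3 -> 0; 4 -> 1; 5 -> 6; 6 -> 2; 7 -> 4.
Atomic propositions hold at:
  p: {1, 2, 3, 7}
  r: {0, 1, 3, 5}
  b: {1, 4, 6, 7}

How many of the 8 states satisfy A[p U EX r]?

5

Sat(EX r) = {s : some successor in {0, 1, 3, 5}} = {0, 2, 3, 4}
A[p U EX r]: least fixpoint, start Z0 = Sat(EX r) = {0, 2, 3, 4}, add states in Sat(p) with every successor in Z. Z1 = {0, 2, 3, 4, 7}; fixed.
Sat(A[p U EX r]) = {0, 2, 3, 4, 7}
|Sat(A[p U EX r])| = |{0, 2, 3, 4, 7}| = 5.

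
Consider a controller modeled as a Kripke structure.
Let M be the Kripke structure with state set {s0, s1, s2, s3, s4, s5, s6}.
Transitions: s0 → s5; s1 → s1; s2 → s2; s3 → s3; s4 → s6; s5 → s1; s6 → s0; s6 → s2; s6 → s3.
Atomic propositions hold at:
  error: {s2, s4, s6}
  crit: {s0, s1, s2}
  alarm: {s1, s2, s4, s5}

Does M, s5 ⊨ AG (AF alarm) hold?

Yes

AF alarm: least fixpoint, start Z0 = {s1, s2, s4, s5}, add states with every successor in Z. Z1 = {s0, s1, s2, s4, s5}; fixed.
Sat(AF alarm) = {s0, s1, s2, s4, s5}
AG (AF alarm): greatest fixpoint, start Z0 = {s0, s1, s2, s4, s5}, keep only states in Sat with every successor in Z. Z1 = {s0, s1, s2, s5}; fixed.
Sat(AG (AF alarm)) = {s0, s1, s2, s5}
s5 ∈ Sat(AG (AF alarm)) = {s0, s1, s2, s5}, so the formula holds at s5.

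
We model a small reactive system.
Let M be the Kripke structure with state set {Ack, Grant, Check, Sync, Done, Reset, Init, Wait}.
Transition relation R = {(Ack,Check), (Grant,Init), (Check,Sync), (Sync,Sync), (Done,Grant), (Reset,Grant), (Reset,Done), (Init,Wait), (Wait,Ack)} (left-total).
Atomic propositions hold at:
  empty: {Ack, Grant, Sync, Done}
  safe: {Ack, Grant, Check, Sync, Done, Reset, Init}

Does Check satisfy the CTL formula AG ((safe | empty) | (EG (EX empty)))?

Yes

Sat(safe | empty) = {Ack, Grant, Check, Sync, Done, Reset, Init}
Sat(EX empty) = {s : some successor in {Ack, Grant, Sync, Done}} = {Check, Sync, Done, Reset, Wait}
EG (EX empty): greatest fixpoint, start Z0 = {Check, Sync, Done, Reset, Wait}, keep only states in Sat with some successor in Z. Z1 = {Check, Sync, Reset}; Z2 = {Check, Sync}; fixed.
Sat(EG (EX empty)) = {Check, Sync}
Sat((safe | empty) | (EG (EX empty))) = {Ack, Grant, Check, Sync, Done, Reset, Init}
AG ((safe | empty) | (EG (EX empty))): greatest fixpoint, start Z0 = {Ack, Grant, Check, Sync, Done, Reset, Init}, keep only states in Sat with every successor in Z. Z1 = {Ack, Grant, Check, Sync, Done, Reset}; Z2 = {Ack, Check, Sync, Done, Reset}; Z3 = {Ack, Check, Sync}; fixed.
Sat(AG ((safe | empty) | (EG (EX empty)))) = {Ack, Check, Sync}
Check ∈ Sat(AG ((safe | empty) | (EG (EX empty)))) = {Ack, Check, Sync}, so the formula holds at Check.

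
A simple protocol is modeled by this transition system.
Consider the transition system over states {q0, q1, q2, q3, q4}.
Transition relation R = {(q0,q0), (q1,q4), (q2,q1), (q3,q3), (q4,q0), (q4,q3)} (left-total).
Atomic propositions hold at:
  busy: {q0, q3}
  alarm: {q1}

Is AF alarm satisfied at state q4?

No

AF alarm: least fixpoint, start Z0 = {q1}, add states with every successor in Z. Z1 = {q1, q2}; fixed.
Sat(AF alarm) = {q1, q2}
q4 ∉ Sat(AF alarm) = {q1, q2}, so the formula does not hold at q4.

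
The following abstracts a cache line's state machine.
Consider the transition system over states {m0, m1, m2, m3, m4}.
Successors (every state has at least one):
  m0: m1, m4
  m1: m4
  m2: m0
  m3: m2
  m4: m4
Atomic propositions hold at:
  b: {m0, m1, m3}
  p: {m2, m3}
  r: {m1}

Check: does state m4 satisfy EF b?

EF b: least fixpoint, start Z0 = {m0, m1, m3}, add states with some successor in Z. Z1 = {m0, m1, m2, m3}; fixed.
Sat(EF b) = {m0, m1, m2, m3}
m4 ∉ Sat(EF b) = {m0, m1, m2, m3}, so the formula does not hold at m4.

No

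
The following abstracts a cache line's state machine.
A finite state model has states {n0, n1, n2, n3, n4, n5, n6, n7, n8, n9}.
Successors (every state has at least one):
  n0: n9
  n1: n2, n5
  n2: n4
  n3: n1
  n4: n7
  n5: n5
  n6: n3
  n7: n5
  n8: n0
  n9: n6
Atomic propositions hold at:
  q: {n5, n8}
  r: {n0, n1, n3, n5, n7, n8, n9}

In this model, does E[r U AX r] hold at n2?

Sat(AX r) = {s : every successor in {n0, n1, n3, n5, n7, n8, n9}} = {n0, n3, n4, n5, n6, n7, n8}
E[r U AX r]: least fixpoint, start Z0 = Sat(AX r) = {n0, n3, n4, n5, n6, n7, n8}, add states in Sat(r) with some successor in Z. Z1 = {n0, n1, n3, n4, n5, n6, n7, n8, n9}; fixed.
Sat(E[r U AX r]) = {n0, n1, n3, n4, n5, n6, n7, n8, n9}
n2 ∉ Sat(E[r U AX r]) = {n0, n1, n3, n4, n5, n6, n7, n8, n9}, so the formula does not hold at n2.

No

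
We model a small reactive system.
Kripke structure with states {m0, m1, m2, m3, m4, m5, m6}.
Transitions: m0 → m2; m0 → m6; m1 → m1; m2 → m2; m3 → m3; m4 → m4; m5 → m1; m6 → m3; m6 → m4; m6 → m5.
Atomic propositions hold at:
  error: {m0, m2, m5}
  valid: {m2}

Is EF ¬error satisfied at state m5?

Sat(¬error) = {m1, m3, m4, m6}
EF ¬error: least fixpoint, start Z0 = {m1, m3, m4, m6}, add states with some successor in Z. Z1 = {m0, m1, m3, m4, m5, m6}; fixed.
Sat(EF ¬error) = {m0, m1, m3, m4, m5, m6}
m5 ∈ Sat(EF ¬error) = {m0, m1, m3, m4, m5, m6}, so the formula holds at m5.

Yes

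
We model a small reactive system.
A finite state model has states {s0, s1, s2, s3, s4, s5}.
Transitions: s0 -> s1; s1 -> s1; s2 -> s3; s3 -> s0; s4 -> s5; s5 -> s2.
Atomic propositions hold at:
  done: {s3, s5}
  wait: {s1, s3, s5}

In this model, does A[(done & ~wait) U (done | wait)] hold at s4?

No

Sat(~wait) = {s0, s2, s4}
Sat(done & ~wait) = ∅
Sat(done | wait) = {s1, s3, s5}
A[(done & ~wait) U (done | wait)]: least fixpoint, start Z0 = Sat((done | wait)) = {s1, s3, s5}, add states in Sat(done & ~wait) with every successor in Z. Already a fixed point.
Sat(A[(done & ~wait) U (done | wait)]) = {s1, s3, s5}
s4 ∉ Sat(A[(done & ~wait) U (done | wait)]) = {s1, s3, s5}, so the formula does not hold at s4.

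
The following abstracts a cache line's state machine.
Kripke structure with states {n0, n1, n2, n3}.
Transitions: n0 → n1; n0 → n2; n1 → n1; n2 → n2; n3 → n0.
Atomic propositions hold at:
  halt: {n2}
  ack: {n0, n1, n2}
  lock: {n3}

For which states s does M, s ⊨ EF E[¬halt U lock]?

Sat(¬halt) = {n0, n1, n3}
E[¬halt U lock]: least fixpoint, start Z0 = Sat(lock) = {n3}, add states in Sat(¬halt) with some successor in Z. Already a fixed point.
Sat(E[¬halt U lock]) = {n3}
EF E[¬halt U lock]: least fixpoint, start Z0 = {n3}, add states with some successor in Z. Already a fixed point.
Sat(EF E[¬halt U lock]) = {n3}

{n3}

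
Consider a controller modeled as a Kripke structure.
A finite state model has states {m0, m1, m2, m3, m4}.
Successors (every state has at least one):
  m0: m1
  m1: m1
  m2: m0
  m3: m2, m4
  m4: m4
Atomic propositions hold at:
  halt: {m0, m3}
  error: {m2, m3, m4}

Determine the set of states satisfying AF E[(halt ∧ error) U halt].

{m0, m2, m3}

Sat(halt ∧ error) = {m3}
E[(halt ∧ error) U halt]: least fixpoint, start Z0 = Sat(halt) = {m0, m3}, add states in Sat(halt ∧ error) with some successor in Z. Already a fixed point.
Sat(E[(halt ∧ error) U halt]) = {m0, m3}
AF E[(halt ∧ error) U halt]: least fixpoint, start Z0 = {m0, m3}, add states with every successor in Z. Z1 = {m0, m2, m3}; fixed.
Sat(AF E[(halt ∧ error) U halt]) = {m0, m2, m3}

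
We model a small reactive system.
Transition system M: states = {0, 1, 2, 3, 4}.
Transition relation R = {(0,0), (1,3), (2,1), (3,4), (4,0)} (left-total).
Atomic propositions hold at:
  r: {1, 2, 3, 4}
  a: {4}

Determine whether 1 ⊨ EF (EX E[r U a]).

Yes

E[r U a]: least fixpoint, start Z0 = Sat(a) = {4}, add states in Sat(r) with some successor in Z. Z1 = {3, 4}; Z2 = {1, 3, 4}; Z3 = {1, 2, 3, 4}; fixed.
Sat(E[r U a]) = {1, 2, 3, 4}
Sat(EX E[r U a]) = {s : some successor in {1, 2, 3, 4}} = {1, 2, 3}
EF (EX E[r U a]): least fixpoint, start Z0 = {1, 2, 3}, add states with some successor in Z. Already a fixed point.
Sat(EF (EX E[r U a])) = {1, 2, 3}
1 ∈ Sat(EF (EX E[r U a])) = {1, 2, 3}, so the formula holds at 1.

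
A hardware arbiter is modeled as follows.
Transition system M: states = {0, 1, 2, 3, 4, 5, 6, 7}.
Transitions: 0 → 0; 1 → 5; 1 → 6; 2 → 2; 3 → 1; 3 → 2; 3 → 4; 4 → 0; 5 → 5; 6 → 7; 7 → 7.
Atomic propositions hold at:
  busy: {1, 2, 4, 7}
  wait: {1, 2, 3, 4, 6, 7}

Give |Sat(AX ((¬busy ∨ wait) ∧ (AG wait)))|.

Sat(¬busy) = {0, 3, 5, 6}
Sat(¬busy ∨ wait) = {0, 1, 2, 3, 4, 5, 6, 7}
AG wait: greatest fixpoint, start Z0 = {1, 2, 3, 4, 6, 7}, keep only states in Sat with every successor in Z. Z1 = {2, 3, 6, 7}; Z2 = {2, 6, 7}; fixed.
Sat(AG wait) = {2, 6, 7}
Sat((¬busy ∨ wait) ∧ (AG wait)) = {2, 6, 7}
Sat(AX ((¬busy ∨ wait) ∧ (AG wait))) = {s : every successor in {2, 6, 7}} = {2, 6, 7}
|Sat(AX ((¬busy ∨ wait) ∧ (AG wait)))| = |{2, 6, 7}| = 3.

3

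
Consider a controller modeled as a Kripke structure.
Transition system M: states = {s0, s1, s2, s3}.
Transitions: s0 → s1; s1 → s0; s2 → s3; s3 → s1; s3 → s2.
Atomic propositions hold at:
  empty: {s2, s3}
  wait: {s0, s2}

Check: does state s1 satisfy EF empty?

No

EF empty: least fixpoint, start Z0 = {s2, s3}, add states with some successor in Z. Already a fixed point.
Sat(EF empty) = {s2, s3}
s1 ∉ Sat(EF empty) = {s2, s3}, so the formula does not hold at s1.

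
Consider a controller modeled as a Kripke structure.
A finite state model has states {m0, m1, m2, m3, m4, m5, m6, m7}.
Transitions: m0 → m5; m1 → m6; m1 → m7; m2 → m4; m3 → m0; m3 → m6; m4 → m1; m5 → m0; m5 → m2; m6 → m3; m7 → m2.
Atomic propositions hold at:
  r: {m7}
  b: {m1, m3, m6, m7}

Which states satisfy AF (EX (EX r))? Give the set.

Sat(EX r) = {s : some successor in {m7}} = {m1}
Sat(EX (EX r)) = {s : some successor in {m1}} = {m4}
AF (EX (EX r)): least fixpoint, start Z0 = {m4}, add states with every successor in Z. Z1 = {m2, m4}; Z2 = {m2, m4, m7}; fixed.
Sat(AF (EX (EX r))) = {m2, m4, m7}

{m2, m4, m7}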